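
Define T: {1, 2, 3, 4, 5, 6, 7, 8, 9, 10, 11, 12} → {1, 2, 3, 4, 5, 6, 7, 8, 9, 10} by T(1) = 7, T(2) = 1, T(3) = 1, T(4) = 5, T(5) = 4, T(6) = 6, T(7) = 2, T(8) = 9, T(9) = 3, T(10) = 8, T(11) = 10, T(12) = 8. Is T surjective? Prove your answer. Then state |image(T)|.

Every element of the codomain has a preimage: 1 = T(2), 2 = T(7), 3 = T(9), 4 = T(5), 5 = T(4), 6 = T(6), 7 = T(1), 8 = T(10), 9 = T(8), 10 = T(11).
So T is surjective.
The image of T is {1, 2, 3, 4, 5, 6, 7, 8, 9, 10}, which has 10 elements.

10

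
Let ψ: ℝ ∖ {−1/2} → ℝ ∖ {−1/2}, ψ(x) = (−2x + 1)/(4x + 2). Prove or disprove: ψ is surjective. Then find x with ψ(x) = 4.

For any y ≠ −1/2, solving y(4x + 2) = −2x + 1 for x gives a well-defined x ≠ −1/2. So ψ is surjective.
Solving ψ(x) = 4: cross-multiplying gives −2x + 1 = 4(4x + 2), which rearranges to −18x = 7, so x = −7/18.

-7/18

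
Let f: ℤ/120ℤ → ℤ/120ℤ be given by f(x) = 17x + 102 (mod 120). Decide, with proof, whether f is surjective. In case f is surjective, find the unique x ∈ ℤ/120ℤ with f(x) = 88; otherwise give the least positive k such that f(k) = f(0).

By definition, surjectivity means every element of the codomain has a preimage under f.
Since gcd(17, 120) = 1, 17 is invertible modulo 120. Euclid's algorithm: 120 = 7·17 + 1; back-substituting gives 1 = 113·17 − 16·120, so 17⁻¹ ≡ 113 (mod 120).
Then y ↦ 113(y − 102) is a two-sided inverse to f, so every y ∈ ℤ/120ℤ has a preimage.
Hence f is surjective.
Since f is surjective, we find f⁻¹(88): we need 17x ≡ 88 − 102 ≡ 106 (mod 120). Using 17⁻¹ = 113: x ≡ 113·106 = 11978 = 99·120 + 98, so x = 98.
Check: f(98) = 17·98 + 102 = 1768 = 14·120 + 88 ≡ 88 (mod 120).

98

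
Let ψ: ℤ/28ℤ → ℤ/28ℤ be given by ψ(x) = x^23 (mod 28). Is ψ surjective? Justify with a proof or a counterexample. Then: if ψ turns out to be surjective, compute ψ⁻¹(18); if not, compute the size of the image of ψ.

21

ψ(0) = 0^23 = 0.
ψ(14): Repeated squaring mod 28: 14^1 ≡ 14, 14^2 ≡ 14² = 196 ≡ 0, 14^4 ≡ 0² = 0, 14^8 ≡ 0² = 0, 14^16 ≡ 0² = 0. Since 23 = 16 + 4 + 2 + 1, 14^23 ≡ 0·0·0·14: 0·0 = 0, then 0·0 = 0, then 0·14 = 0. So 14^23 ≡ 0 (mod 28).
So ψ(0) = ψ(14) = 0 while 0 ≠ 14, so ψ is not injective.
A non-injective map from the 28-element set ℤ/28ℤ to itself takes at most 27 distinct values, so it cannot be surjective. Thus ψ is not surjective.
Since ψ is not surjective, we determine |image(ψ)|. Computing x^23 mod 28 for each x (by repeated squaring, reducing mod 28 at every step), the values ψ(0), ψ(1), …, ψ(27) are: 0, 1, 4, 19, 16, 17, 20, 7, 8, 25, 12, 23, 24, 13, 0, 15, 4, 5, 16, 3, 20, 21, 8, 11, 12, 9, 24, 27.
The distinct values are {0, 1, 3, 4, 5, 7, 8, 9, 11, 12, 13, 15, 16, 17, 19, 20, 21, 23, 24, 25, 27}; there are 21 of them.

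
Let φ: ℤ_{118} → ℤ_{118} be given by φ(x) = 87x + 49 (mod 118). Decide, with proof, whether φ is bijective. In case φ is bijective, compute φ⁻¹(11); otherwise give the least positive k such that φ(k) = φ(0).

If φ(x_1) = φ(x_2), then 87x_1 ≡ 87x_2 (mod 118). Because gcd(87, 118) = 1, we may cancel 87 to get x_1 ≡ x_2 (mod 118).
We now compute 87⁻¹ mod 118 explicitly. Euclid's algorithm: 118 = 1·87 + 31, 87 = 2·31 + 25, 31 = 1·25 + 6, 25 = 4·6 + 1; back-substituting gives 1 = 19·87 − 14·118, so 87⁻¹ ≡ 19 (mod 118).
For any y ∈ ℤ_{118}, x = 19(y − 49) mod 118 satisfies φ(x) = 87·19(y − 49) + 49 ≡ y (since 87·19 ≡ 1 mod 118). So every y has a preimage.
Therefore φ is bijective.
Since φ is bijective, we compute φ⁻¹(11): solve 87x + 49 ≡ 11 (mod 118), i.e. 87x ≡ 80 (mod 118).
Multiplying by 87⁻¹ = 19 gives x ≡ 19·80 = 1520 = 12·118 + 104 ≡ 104 (mod 118).
Check: φ(104) = 87·104 + 49 = 9097 = 77·118 + 11 ≡ 11 (mod 118).

104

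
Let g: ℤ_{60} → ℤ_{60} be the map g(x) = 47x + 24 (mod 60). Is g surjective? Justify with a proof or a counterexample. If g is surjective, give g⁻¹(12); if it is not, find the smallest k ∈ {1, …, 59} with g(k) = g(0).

Recall: surjectivity means every element of the codomain has a preimage under g.
Since gcd(47, 60) = 1, 47 is invertible modulo 60. Euclid's algorithm: 60 = 1·47 + 13, 47 = 3·13 + 8, 13 = 1·8 + 5, 8 = 1·5 + 3, 5 = 1·3 + 2, 3 = 1·2 + 1; back-substituting gives 1 = 23·47 − 18·60, so 47⁻¹ ≡ 23 (mod 60).
Then y ↦ 23(y − 24) is a two-sided inverse to g, so every y ∈ ℤ_{60} has a preimage.
Therefore g is surjective.
Since g is surjective, we compute g⁻¹(12): solve 47x + 24 ≡ 12 (mod 60), i.e. 47x ≡ 48 (mod 60).
Multiplying by 47⁻¹ = 23 gives x ≡ 23·48 = 1104 = 18·60 + 24 ≡ 24 (mod 60).
Check: g(24) = 47·24 + 24 = 1152 = 19·60 + 12 ≡ 12 (mod 60).

24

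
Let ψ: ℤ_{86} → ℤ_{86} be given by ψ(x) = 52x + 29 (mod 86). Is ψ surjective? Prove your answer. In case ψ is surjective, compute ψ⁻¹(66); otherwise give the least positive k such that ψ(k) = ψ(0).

43

Since gcd(52, 86) = 2, we have 52x ≡ 0 (mod 2) for all x, so ψ(x) ≡ 1 (mod 2).
But 0 ≢ 1 (mod 2), so 0 ∈ ℤ_{86} has no preimage. Therefore ψ is not surjective.
Since ψ is not surjective, we find the least positive k with ψ(k) = ψ(0): this means 52k ≡ 0 (mod 86), i.e. 86 ∣ 52k. Since gcd(52, 86) = 2, dividing through by 2 this holds exactly when 43 ∣ 26k, and as gcd(26, 43) = 1, exactly when 43 ∣ k.
The smallest positive such k is 43.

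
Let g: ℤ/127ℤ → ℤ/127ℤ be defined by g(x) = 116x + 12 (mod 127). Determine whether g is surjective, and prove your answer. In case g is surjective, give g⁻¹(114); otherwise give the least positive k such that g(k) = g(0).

Since gcd(116, 127) = 1, 116 is invertible modulo 127. Euclid's algorithm: 127 = 1·116 + 11, 116 = 10·11 + 6, 11 = 1·6 + 5, 6 = 1·5 + 1; back-substituting gives 1 = 23·116 − 21·127, so 116⁻¹ ≡ 23 (mod 127).
For any y ∈ ℤ/127ℤ, x = 23(y − 12) mod 127 satisfies g(x) = 116·23(y − 12) + 12 ≡ y (since 116·23 ≡ 1 mod 127). So every y has a preimage.
Therefore g is surjective.
Since g is surjective, we compute g⁻¹(114): solve 116x + 12 ≡ 114 (mod 127), i.e. 116x ≡ 102 (mod 127).
Multiplying by 116⁻¹ = 23 gives x ≡ 23·102 = 2346 = 18·127 + 60 ≡ 60 (mod 127).
Check: g(60) = 116·60 + 12 = 6972 = 54·127 + 114 ≡ 114 (mod 127).

60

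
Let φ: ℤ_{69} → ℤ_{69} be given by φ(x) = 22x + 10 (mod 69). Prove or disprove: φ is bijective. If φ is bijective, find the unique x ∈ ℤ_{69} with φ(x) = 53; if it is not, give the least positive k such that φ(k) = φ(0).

49

Suppose φ(a) = φ(b) in ℤ_{69}. Then 22a + 10 ≡ 22b + 10 (mod 69), hence 22(a − b) ≡ 0 (mod 69).
Since gcd(22, 69) = 1, 22 is invertible modulo 69, so a − b ≡ 0 (mod 69), i.e. a = b.
We now compute 22⁻¹ mod 69 explicitly. Euclid's algorithm: 69 = 3·22 + 3, 22 = 7·3 + 1; back-substituting gives 1 = 22·22 − 7·69, so 22⁻¹ ≡ 22 (mod 69).
For any y ∈ ℤ_{69}, x = 22(y − 10) mod 69 satisfies φ(x) = 22·22(y − 10) + 10 ≡ y (since 22·22 ≡ 1 mod 69). So every y has a preimage.
Therefore φ is bijective.
Since φ is bijective, we find φ⁻¹(53): we need 22x ≡ 53 − 10 ≡ 43 (mod 69). Using 22⁻¹ = 22: x ≡ 22·43 = 946 = 13·69 + 49, so x = 49.
Check: φ(49) = 22·49 + 10 = 1088 = 15·69 + 53 ≡ 53 (mod 69).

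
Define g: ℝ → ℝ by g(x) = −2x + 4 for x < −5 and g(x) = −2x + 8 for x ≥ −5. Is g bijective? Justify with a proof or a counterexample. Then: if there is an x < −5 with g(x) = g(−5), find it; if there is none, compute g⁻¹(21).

Both pieces are strictly decreasing (slopes −2 and −2), so each is injective on its own interval.
The left piece maps (−∞, −5) onto (14, ∞); the right piece maps [−5, ∞) onto (−∞, 18].
These images overlap. In particular g(−5) = 18 (right piece), and solving −2x + 4 = 18 on the left piece gives x = −7 < −5.
So g(−7) = g(−5) with −7 ≠ −5, and g is not injective, hence not bijective. This x = −7 is the requested value below −5.

-7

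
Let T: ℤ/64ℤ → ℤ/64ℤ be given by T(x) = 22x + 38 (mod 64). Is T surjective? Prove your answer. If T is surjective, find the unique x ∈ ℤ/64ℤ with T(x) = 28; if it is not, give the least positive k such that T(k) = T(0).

By definition, T is surjective if every y in the codomain equals T(x) for some x in the domain.
Since gcd(22, 64) = 2, we have 22x ≡ 0 (mod 2) for all x, so T(x) ≡ 0 (mod 2).
But 1 ≢ 0 (mod 2), so 1 ∈ ℤ/64ℤ has no preimage. Therefore T is not surjective.
Since T is not surjective, we find the least positive k with T(k) = T(0): this means 22k ≡ 0 (mod 64), i.e. 64 ∣ 22k. Since gcd(22, 64) = 2, dividing through by 2 this holds exactly when 32 ∣ 11k, and as gcd(11, 32) = 1, exactly when 32 ∣ k.
The smallest positive such k is 32.

32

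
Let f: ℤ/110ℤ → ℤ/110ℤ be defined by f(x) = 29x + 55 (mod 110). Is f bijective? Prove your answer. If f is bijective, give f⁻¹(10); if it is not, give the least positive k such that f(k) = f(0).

If f(s) = f(t), then 29s ≡ 29t (mod 110). Because gcd(29, 110) = 1, we may cancel 29 to get s ≡ t (mod 110).
We now compute 29⁻¹ mod 110 explicitly. Euclid's algorithm: 110 = 3·29 + 23, 29 = 1·23 + 6, 23 = 3·6 + 5, 6 = 1·5 + 1; back-substituting gives 1 = 19·29 − 5·110, so 29⁻¹ ≡ 19 (mod 110).
For any y ∈ ℤ/110ℤ, x = 19(y − 55) mod 110 satisfies f(x) = 29·19(y − 55) + 55 ≡ y (since 29·19 ≡ 1 mod 110). So every y has a preimage.
Therefore f is bijective.
Since f is bijective, we find f⁻¹(10): we need 29x ≡ 10 − 55 ≡ 65 (mod 110). Using 29⁻¹ = 19: x ≡ 19·65 = 1235 = 11·110 + 25, so x = 25.
Check: f(25) = 29·25 + 55 = 780 = 7·110 + 10 ≡ 10 (mod 110).

25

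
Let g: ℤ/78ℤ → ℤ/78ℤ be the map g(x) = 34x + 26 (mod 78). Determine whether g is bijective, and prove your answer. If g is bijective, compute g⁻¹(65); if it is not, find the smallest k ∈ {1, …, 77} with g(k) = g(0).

We have gcd(34, 78) = 2 > 1. Taking a = 0 and b = 39: g(0) = 26 and g(39) = 34·39 + 26 = 1352 ≡ 26 (mod 78).
So g(0) = g(39) while 0 ≠ 39, thus g is not injective, hence not bijective.
Since g is not bijective, we find the least positive k with g(k) = g(0): this means 34k ≡ 0 (mod 78), i.e. 78 ∣ 34k. Since gcd(34, 78) = 2, dividing through by 2 this holds exactly when 39 ∣ 17k, and as gcd(17, 39) = 1, exactly when 39 ∣ k.
The smallest positive such k is 39.

39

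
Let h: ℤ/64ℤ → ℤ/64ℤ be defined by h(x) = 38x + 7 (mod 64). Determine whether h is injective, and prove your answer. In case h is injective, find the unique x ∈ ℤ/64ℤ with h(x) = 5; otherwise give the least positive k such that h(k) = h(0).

32

By definition, h is injective when h(s) = h(t) forces s = t.
We have gcd(38, 64) = 2 > 1. Taking s = 0 and t = 32: h(0) = 7 and h(32) = 38·32 + 7 = 1223 ≡ 7 (mod 64).
So h(0) = h(32) while 0 ≠ 32, thus h is not injective.
Since h is not injective, we find the least positive k with h(k) = h(0): this means 38k ≡ 0 (mod 64), i.e. 64 ∣ 38k. Since gcd(38, 64) = 2, dividing through by 2 this holds exactly when 32 ∣ 19k, and as gcd(19, 32) = 1, exactly when 32 ∣ k.
The smallest positive such k is 32.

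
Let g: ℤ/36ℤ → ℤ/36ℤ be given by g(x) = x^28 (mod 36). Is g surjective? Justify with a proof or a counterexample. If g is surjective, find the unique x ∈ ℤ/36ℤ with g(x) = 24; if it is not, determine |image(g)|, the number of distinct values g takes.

8

g(0) = 0^28 = 0.
g(6): Repeated squaring mod 36: 6^1 ≡ 6, 6^2 ≡ 6² = 36 ≡ 0, 6^4 ≡ 0² = 0, 6^8 ≡ 0² = 0, 6^16 ≡ 0² = 0. Since 28 = 16 + 8 + 4, 6^28 ≡ 0·0·0: 0·0 = 0, then 0·0 = 0. So 6^28 ≡ 0 (mod 36).
So g(0) = g(6) = 0 while 0 ≠ 6, therefore g is not injective.
A non-injective map from the 36-element set ℤ/36ℤ to itself takes at most 35 distinct values, so it cannot be surjective. Thus g is not surjective.
Since g is not surjective, we determine |image(g)|. Computing x^28 mod 36 for each x (by repeated squaring, reducing mod 36 at every step), the values g(0), g(1), …, g(35) are: 0, 1, 16, 9, 4, 13, 0, 25, 28, 9, 28, 25, 0, 13, 4, 9, 16, 1, 0, 1, 16, 9, 4, 13, 0, 25, 28, 9, 28, 25, 0, 13, 4, 9, 16, 1.
The distinct values are {0, 1, 4, 9, 13, 16, 25, 28}; there are 8 of them.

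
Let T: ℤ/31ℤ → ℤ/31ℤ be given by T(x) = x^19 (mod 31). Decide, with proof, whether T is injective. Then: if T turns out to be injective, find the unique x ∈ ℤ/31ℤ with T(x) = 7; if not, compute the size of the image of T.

Since 31 is prime, the nonzero elements of ℤ/31ℤ form a cyclic group of order 30.
As gcd(19, 30) = 1, raising to the 19th power is a bijection on this group: if a^19 ≡ b^19 then (ab^{−1})^19 = 1, and the only element of order dividing gcd(19, 30) = 1 is 1, so a = b.
With T(0) = 0 this makes T injective on all of ℤ/31ℤ, hence bijective (finite equal-size domain and codomain). In particular T is injective.
Since T is injective, we find the preimage of 7. The inverse of x ↦ x^19 on (ℤ/31ℤ)^× is x ↦ x^19, because 19·19 = 361 = 12·30 + 1 ≡ 1 (mod 30) and x^{30} = 1 for x ≠ 0 (Fermat). So T⁻¹(7) = 7^19 mod 31.
Repeated squaring mod 31: 7^1 ≡ 7, 7^2 ≡ 7² = 49 ≡ 18, 7^4 ≡ 18² = 324 ≡ 14, 7^8 ≡ 14² = 196 ≡ 10, 7^16 ≡ 10² = 100 ≡ 7. Since 19 = 16 + 2 + 1, 7^19 ≡ 7·18·7: 7·18 = 126 ≡ 2, then 2·7 = 14. So 7^19 ≡ 14 (mod 31).
Hence T⁻¹(7) = 14.

14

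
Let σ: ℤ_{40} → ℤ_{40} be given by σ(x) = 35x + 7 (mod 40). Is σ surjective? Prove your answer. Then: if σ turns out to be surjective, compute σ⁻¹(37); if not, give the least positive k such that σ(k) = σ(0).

8

Since gcd(35, 40) = 5, we have 35x ≡ 0 (mod 5) for all x, so σ(x) ≡ 2 (mod 5).
But 0 ≢ 2 (mod 5), so 0 ∈ ℤ_{40} has no preimage. Therefore σ is not surjective.
Since σ is not surjective, we find the least positive k with σ(k) = σ(0): this means 35k ≡ 0 (mod 40), i.e. 40 ∣ 35k. Since gcd(35, 40) = 5, dividing through by 5 this holds exactly when 8 ∣ 7k, and as gcd(7, 8) = 1, exactly when 8 ∣ k.
The smallest positive such k is 8.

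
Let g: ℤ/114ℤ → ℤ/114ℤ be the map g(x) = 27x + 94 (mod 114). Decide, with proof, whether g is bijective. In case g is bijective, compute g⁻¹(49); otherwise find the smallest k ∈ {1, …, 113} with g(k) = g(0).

By definition, injectivity means: for all s, t in the domain, g(s) = g(t) implies s = t.
We have gcd(27, 114) = 3 > 1. Taking s = 0 and t = 38: g(0) = 94 and g(38) = 27·38 + 94 = 1120 ≡ 94 (mod 114).
So g(0) = g(38) while 0 ≠ 38, hence g is not injective, hence not bijective.
Since g is not bijective, we find the least positive k with g(k) = g(0): this means 27k ≡ 0 (mod 114), i.e. 114 ∣ 27k. Since gcd(27, 114) = 3, dividing through by 3 this holds exactly when 38 ∣ 9k, and as gcd(9, 38) = 1, exactly when 38 ∣ k.
The smallest positive such k is 38.

38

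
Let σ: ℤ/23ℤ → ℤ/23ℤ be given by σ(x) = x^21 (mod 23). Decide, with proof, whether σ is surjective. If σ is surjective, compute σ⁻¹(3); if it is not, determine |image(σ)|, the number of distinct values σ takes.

8

Since 23 is prime, the nonzero elements of ℤ/23ℤ form a cyclic group of order 22.
As gcd(21, 22) = 1, raising to the 21st power is a bijection on this group: if a^21 ≡ b^21 then (ab^{−1})^21 = 1, and the only element of order dividing gcd(21, 22) = 1 is 1, so a = b.
With σ(0) = 0 this makes σ injective on all of ℤ/23ℤ, hence bijective (finite equal-size domain and codomain). In particular σ is surjective.
Since σ is surjective, we find the preimage of 3. The inverse of x ↦ x^21 on (ℤ/23ℤ)^× is x ↦ x^21, because 21·21 = 441 = 20·22 + 1 ≡ 1 (mod 22) and x^{22} = 1 for x ≠ 0 (Fermat). So σ⁻¹(3) = 3^21 mod 23.
Repeated squaring mod 23: 3^1 ≡ 3, 3^2 ≡ 3² = 9, 3^4 ≡ 9² = 81 ≡ 12, 3^8 ≡ 12² = 144 ≡ 6, 3^16 ≡ 6² = 36 ≡ 13. Since 21 = 16 + 4 + 1, 3^21 ≡ 13·12·3: 13·12 = 156 ≡ 18, then 18·3 = 54 ≡ 8. So 3^21 ≡ 8 (mod 23).
Hence σ⁻¹(3) = 8.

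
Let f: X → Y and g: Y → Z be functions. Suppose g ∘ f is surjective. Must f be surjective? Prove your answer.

No. Take X = {0}, Y = {0, 1, 2}, Z = {0}, f(a) = 0 for every a ∈ X, and g(b) = 0 for every b ∈ Y.
Then g ∘ f is surjective onto {0}, but 2 ∈ Y has no preimage under f, so f is not surjective.

not surjective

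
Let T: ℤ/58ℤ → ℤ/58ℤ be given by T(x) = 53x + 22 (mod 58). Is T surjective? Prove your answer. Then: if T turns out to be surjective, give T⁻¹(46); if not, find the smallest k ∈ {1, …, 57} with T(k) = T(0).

Since gcd(53, 58) = 1, 53 is invertible modulo 58. Euclid's algorithm: 58 = 1·53 + 5, 53 = 10·5 + 3, 5 = 1·3 + 2, 3 = 1·2 + 1; back-substituting gives 1 = 23·53 − 21·58, so 53⁻¹ ≡ 23 (mod 58).
For any y ∈ ℤ/58ℤ, x = 23(y − 22) mod 58 satisfies T(x) = 53·23(y − 22) + 22 ≡ y (since 53·23 ≡ 1 mod 58). So every y has a preimage.
Thus T is surjective.
Since T is surjective, we find T⁻¹(46): we need 53x ≡ 46 − 22 ≡ 24 (mod 58). Using 53⁻¹ = 23: x ≡ 23·24 = 552 = 9·58 + 30, so x = 30.
Check: T(30) = 53·30 + 22 = 1612 = 27·58 + 46 ≡ 46 (mod 58).

30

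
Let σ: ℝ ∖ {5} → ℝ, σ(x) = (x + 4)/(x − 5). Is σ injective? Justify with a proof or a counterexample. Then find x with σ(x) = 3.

19/2

Suppose σ(u) = σ(v). Cross-multiplying: (u + 4)(v − 5) = (v + 4)(u − 5).
Expanding both sides and cancelling the symmetric terms leaves −9·(u − v) = 0. Since −9 ≠ 0, u = v. Hence σ is injective.
Solving σ(x) = 3: cross-multiplying gives x + 4 = 3(x − 5), which rearranges to −2x = −19, so x = 19/2.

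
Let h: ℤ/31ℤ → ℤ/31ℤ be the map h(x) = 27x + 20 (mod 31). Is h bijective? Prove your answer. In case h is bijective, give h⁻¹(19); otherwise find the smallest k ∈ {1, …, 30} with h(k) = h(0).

By definition, h is injective when h(u) = h(v) forces u = v.
Suppose h(u) = h(v) in ℤ/31ℤ. Then 27u + 20 ≡ 27v + 20 (mod 31), hence 27(u − v) ≡ 0 (mod 31).
Since gcd(27, 31) = 1, 27 is invertible modulo 31, therefore u − v ≡ 0 (mod 31), i.e. u = v.
We now compute 27⁻¹ mod 31 explicitly. Euclid's algorithm: 31 = 1·27 + 4, 27 = 6·4 + 3, 4 = 1·3 + 1; back-substituting gives 1 = 23·27 − 20·31, so 27⁻¹ ≡ 23 (mod 31).
Then y ↦ 23(y − 20) is a two-sided inverse to h, so every y ∈ ℤ/31ℤ has a preimage.
Thus h is bijective.
Since h is bijective, we find h⁻¹(19): we need 27x ≡ 19 − 20 ≡ 30 (mod 31). Using 27⁻¹ = 23: x ≡ 23·30 = 690 = 22·31 + 8, so x = 8.
Check: h(8) = 27·8 + 20 = 236 = 7·31 + 19 ≡ 19 (mod 31).

8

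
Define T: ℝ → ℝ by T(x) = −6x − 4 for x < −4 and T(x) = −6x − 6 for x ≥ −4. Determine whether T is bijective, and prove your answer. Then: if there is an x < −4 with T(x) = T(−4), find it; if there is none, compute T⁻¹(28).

Both pieces are strictly decreasing (slopes −6 and −6), so each is injective on its own interval.
The left piece maps (−∞, −4) onto (20, ∞); the right piece maps [−4, ∞) onto (−∞, 18].
The images leave a gap (20 has no preimage), so T is not surjective, hence not bijective.
Because the two images are disjoint, no x < −4 has T(x) = T(−4), so we compute T⁻¹(28): 28 lies in (20, ∞), so solve −6x − 4 = 28: x = (28 + 4)/(−6) = −16/3.

-16/3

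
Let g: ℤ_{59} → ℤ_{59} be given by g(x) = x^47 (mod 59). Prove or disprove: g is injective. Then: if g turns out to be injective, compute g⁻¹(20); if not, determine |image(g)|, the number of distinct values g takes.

Since 59 is prime, the nonzero elements of ℤ_{59} form a cyclic group of order 58.
As gcd(47, 58) = 1, raising to the 47th power is a bijection on this group: if a^47 ≡ b^47 then (ab^{−1})^47 = 1, and the only element of order dividing gcd(47, 58) = 1 is 1, so a = b.
With g(0) = 0 this makes g injective on all of ℤ_{59}, hence bijective (finite equal-size domain and codomain). In particular g is injective.
Since g is injective, we find the preimage of 20. The inverse of x ↦ x^47 on (ℤ_{59})^× is x ↦ x^21, because 47·21 = 987 = 17·58 + 1 ≡ 1 (mod 58) and x^{58} = 1 for x ≠ 0 (Fermat). So g⁻¹(20) = 20^21 mod 59.
Repeated squaring mod 59: 20^1 ≡ 20, 20^2 ≡ 20² = 400 ≡ 46, 20^4 ≡ 46² = 2116 ≡ 51, 20^8 ≡ 51² = 2601 ≡ 5, 20^16 ≡ 5² = 25. Since 21 = 16 + 4 + 1, 20^21 ≡ 25·51·20: 25·51 = 1275 ≡ 36, then 36·20 = 720 ≡ 12. So 20^21 ≡ 12 (mod 59).
Hence g⁻¹(20) = 12.

12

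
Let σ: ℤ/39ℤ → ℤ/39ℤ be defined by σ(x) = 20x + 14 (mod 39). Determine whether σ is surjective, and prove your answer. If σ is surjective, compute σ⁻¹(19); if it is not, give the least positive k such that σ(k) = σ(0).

10

Since gcd(20, 39) = 1, 20 is invertible modulo 39. Euclid's algorithm: 39 = 1·20 + 19, 20 = 1·19 + 1; back-substituting gives 1 = 2·20 − 1·39, so 20⁻¹ ≡ 2 (mod 39).
Then y ↦ 2(y − 14) is a two-sided inverse to σ, so every y ∈ ℤ/39ℤ has a preimage.
Therefore σ is surjective.
Since σ is surjective, we compute σ⁻¹(19): solve 20x + 14 ≡ 19 (mod 39), i.e. 20x ≡ 5 (mod 39).
Multiplying by 20⁻¹ = 2 gives x ≡ 2·5 = 10 ≡ 10 (mod 39).
Check: σ(10) = 20·10 + 14 = 214 = 5·39 + 19 ≡ 19 (mod 39).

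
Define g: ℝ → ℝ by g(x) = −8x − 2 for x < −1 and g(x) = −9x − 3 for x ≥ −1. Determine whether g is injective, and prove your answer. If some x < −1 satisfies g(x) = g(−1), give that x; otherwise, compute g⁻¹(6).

-1

Both pieces are strictly decreasing (slopes −8 and −9), so each is injective on its own interval.
The left piece maps (−∞, −1) onto (6, ∞); the right piece maps [−1, ∞) onto (−∞, 6].
These images are disjoint, so no value is attained by both pieces. So g is injective.
Because the two images are disjoint, no x < −1 has g(x) = g(−1), so we compute g⁻¹(6): 6 lies in (−∞, 6], so solve −9x − 3 = 6: x = (6 + 3)/(−9) = −1.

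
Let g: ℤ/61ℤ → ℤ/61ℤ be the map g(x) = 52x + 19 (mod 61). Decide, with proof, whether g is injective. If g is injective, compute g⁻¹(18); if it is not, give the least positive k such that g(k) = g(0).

34

Suppose g(x_1) = g(x_2) in ℤ/61ℤ. Then 52x_1 + 19 ≡ 52x_2 + 19 (mod 61), hence 52(x_1 − x_2) ≡ 0 (mod 61).
Since gcd(52, 61) = 1, 52 is invertible modulo 61, thus x_1 − x_2 ≡ 0 (mod 61), i.e. x_1 = x_2.
So g is injective.
We now compute 52⁻¹ mod 61 explicitly. Euclid's algorithm: 61 = 1·52 + 9, 52 = 5·9 + 7, 9 = 1·7 + 2, 7 = 3·2 + 1; back-substituting gives 1 = 27·52 − 23·61, so 52⁻¹ ≡ 27 (mod 61).
Since g is injective, we find g⁻¹(18): we need 52x ≡ 18 − 19 ≡ 60 (mod 61). Using 52⁻¹ = 27: x ≡ 27·60 = 1620 = 26·61 + 34, so x = 34.
Check: g(34) = 52·34 + 19 = 1787 = 29·61 + 18 ≡ 18 (mod 61).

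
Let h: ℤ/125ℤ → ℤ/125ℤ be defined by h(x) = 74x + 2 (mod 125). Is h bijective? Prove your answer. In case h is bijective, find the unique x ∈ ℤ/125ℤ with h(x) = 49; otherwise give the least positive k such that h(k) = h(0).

53

Recall: h is injective when h(u) = h(v) forces u = v.
If h(u) = h(v), then 74u ≡ 74v (mod 125). Because gcd(74, 125) = 1, we may cancel 74 to get u ≡ v (mod 125).
We now compute 74⁻¹ mod 125 explicitly. Euclid's algorithm: 125 = 1·74 + 51, 74 = 1·51 + 23, 51 = 2·23 + 5, 23 = 4·5 + 3, 5 = 1·3 + 2, 3 = 1·2 + 1; back-substituting gives 1 = 49·74 − 29·125, so 74⁻¹ ≡ 49 (mod 125).
Then y ↦ 49(y − 2) is a two-sided inverse to h, so every y ∈ ℤ/125ℤ has a preimage.
Hence h is bijective.
Since h is bijective, we compute h⁻¹(49): solve 74x + 2 ≡ 49 (mod 125), i.e. 74x ≡ 47 (mod 125).
Multiplying by 74⁻¹ = 49 gives x ≡ 49·47 = 2303 = 18·125 + 53 ≡ 53 (mod 125).
Check: h(53) = 74·53 + 2 = 3924 = 31·125 + 49 ≡ 49 (mod 125).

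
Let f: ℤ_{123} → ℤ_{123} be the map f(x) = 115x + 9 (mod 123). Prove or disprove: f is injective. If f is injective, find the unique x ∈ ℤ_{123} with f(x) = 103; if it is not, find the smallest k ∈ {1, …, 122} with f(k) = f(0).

19

If f(a) = f(b), then 115a ≡ 115b (mod 123). Because gcd(115, 123) = 1, we may cancel 115 to get a ≡ b (mod 123).
So f is injective.
We now compute 115⁻¹ mod 123 explicitly. Euclid's algorithm: 123 = 1·115 + 8, 115 = 14·8 + 3, 8 = 2·3 + 2, 3 = 1·2 + 1; back-substituting gives 1 = 46·115 − 43·123, so 115⁻¹ ≡ 46 (mod 123).
Since f is injective, we compute f⁻¹(103): solve 115x + 9 ≡ 103 (mod 123), i.e. 115x ≡ 94 (mod 123).
Multiplying by 115⁻¹ = 46 gives x ≡ 46·94 = 4324 = 35·123 + 19 ≡ 19 (mod 123).
Check: f(19) = 115·19 + 9 = 2194 = 17·123 + 103 ≡ 103 (mod 123).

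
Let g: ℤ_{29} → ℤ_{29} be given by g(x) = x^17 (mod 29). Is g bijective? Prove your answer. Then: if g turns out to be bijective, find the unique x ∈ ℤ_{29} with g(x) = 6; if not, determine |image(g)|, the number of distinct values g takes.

4

Since 29 is prime, the nonzero elements of ℤ_{29} form a cyclic group of order 28.
As gcd(17, 28) = 1, raising to the 17th power is a bijection on this group: if s^17 ≡ t^17 then (st^{−1})^17 = 1, and the only element of order dividing gcd(17, 28) = 1 is 1, so s = t.
With g(0) = 0 this makes g injective on all of ℤ_{29}, hence bijective (finite equal-size domain and codomain). In particular g is bijective.
Since g is bijective, we find the preimage of 6. The inverse of x ↦ x^17 on (ℤ_{29})^× is x ↦ x^5, because 17·5 = 85 = 3·28 + 1 ≡ 1 (mod 28) and x^{28} = 1 for x ≠ 0 (Fermat). So g⁻¹(6) = 6^5 mod 29.
Repeated squaring mod 29: 6^1 ≡ 6, 6^2 ≡ 6² = 36 ≡ 7, 6^4 ≡ 7² = 49 ≡ 20. Since 5 = 4 + 1, 6^5 ≡ 20·6: 20·6 = 120 ≡ 4. So 6^5 ≡ 4 (mod 29).
Hence g⁻¹(6) = 4.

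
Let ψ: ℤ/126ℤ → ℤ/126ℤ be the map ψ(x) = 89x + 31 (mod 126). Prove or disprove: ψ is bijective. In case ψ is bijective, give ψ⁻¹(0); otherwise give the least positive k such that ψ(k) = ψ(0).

If ψ(u) = ψ(v), then 89u ≡ 89v (mod 126). Because gcd(89, 126) = 1, we may cancel 89 to get u ≡ v (mod 126).
We now compute 89⁻¹ mod 126 explicitly. Euclid's algorithm: 126 = 1·89 + 37, 89 = 2·37 + 15, 37 = 2·15 + 7, 15 = 2·7 + 1; back-substituting gives 1 = 17·89 − 12·126, so 89⁻¹ ≡ 17 (mod 126).
For any y ∈ ℤ/126ℤ, x = 17(y − 31) mod 126 satisfies ψ(x) = 89·17(y − 31) + 31 ≡ y (since 89·17 ≡ 1 mod 126). So every y has a preimage.
Hence ψ is bijective.
Since ψ is bijective, we compute ψ⁻¹(0): solve 89x + 31 ≡ 0 (mod 126), i.e. 89x ≡ 95 (mod 126).
Multiplying by 89⁻¹ = 17 gives x ≡ 17·95 = 1615 = 12·126 + 103 ≡ 103 (mod 126).
Check: ψ(103) = 89·103 + 31 = 9198 = 73·126 + 0 ≡ 0 (mod 126).

103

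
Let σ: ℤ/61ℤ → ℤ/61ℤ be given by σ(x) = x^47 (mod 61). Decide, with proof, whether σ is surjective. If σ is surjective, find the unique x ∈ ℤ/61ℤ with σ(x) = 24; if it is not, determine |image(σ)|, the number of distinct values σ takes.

Since 61 is prime, the nonzero elements of ℤ/61ℤ form a cyclic group of order 60.
As gcd(47, 60) = 1, raising to the 47th power is a bijection on this group: if u^47 ≡ v^47 then (uv^{−1})^47 = 1, and the only element of order dividing gcd(47, 60) = 1 is 1, so u = v.
With σ(0) = 0 this makes σ injective on all of ℤ/61ℤ, hence bijective (finite equal-size domain and codomain). In particular σ is surjective.
Since σ is surjective, we find the preimage of 24. The inverse of x ↦ x^47 on (ℤ/61ℤ)^× is x ↦ x^23, because 47·23 = 1081 = 18·60 + 1 ≡ 1 (mod 60) and x^{60} = 1 for x ≠ 0 (Fermat). So σ⁻¹(24) = 24^23 mod 61.
Repeated squaring mod 61: 24^1 ≡ 24, 24^2 ≡ 24² = 576 ≡ 27, 24^4 ≡ 27² = 729 ≡ 58, 24^8 ≡ 58² = 3364 ≡ 9, 24^16 ≡ 9² = 81 ≡ 20. Since 23 = 16 + 4 + 2 + 1, 24^23 ≡ 20·58·27·24: 20·58 = 1160 ≡ 1, then 1·27 = 27, then 27·24 = 648 ≡ 38. So 24^23 ≡ 38 (mod 61).
Hence σ⁻¹(24) = 38.

38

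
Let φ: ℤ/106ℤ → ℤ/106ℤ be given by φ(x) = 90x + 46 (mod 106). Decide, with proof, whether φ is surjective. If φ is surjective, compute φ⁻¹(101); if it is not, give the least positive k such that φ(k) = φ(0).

53

Recall: surjectivity means every element of the codomain has a preimage under φ.
Since gcd(90, 106) = 2, we have 90x ≡ 0 (mod 2) for all x, so φ(x) ≡ 0 (mod 2).
But 1 ≢ 0 (mod 2), so 1 ∈ ℤ/106ℤ has no preimage. Hence φ is not surjective.
Since φ is not surjective, we find the least positive k with φ(k) = φ(0): this means 90k ≡ 0 (mod 106), i.e. 106 ∣ 90k. Since gcd(90, 106) = 2, dividing through by 2 this holds exactly when 53 ∣ 45k, and as gcd(45, 53) = 1, exactly when 53 ∣ k.
The smallest positive such k is 53.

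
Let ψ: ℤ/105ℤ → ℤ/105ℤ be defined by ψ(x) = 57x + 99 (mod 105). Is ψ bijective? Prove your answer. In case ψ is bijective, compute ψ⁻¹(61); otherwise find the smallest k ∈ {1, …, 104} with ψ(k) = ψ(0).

35

We have gcd(57, 105) = 3 > 1. Taking s = 0 and t = 35: ψ(0) = 99 and ψ(35) = 57·35 + 99 = 2094 ≡ 99 (mod 105).
So ψ(0) = ψ(35) while 0 ≠ 35, thus ψ is not injective, hence not bijective.
Since ψ is not bijective, we find the least positive k with ψ(k) = ψ(0): this means 57k ≡ 0 (mod 105), i.e. 105 ∣ 57k. Since gcd(57, 105) = 3, dividing through by 3 this holds exactly when 35 ∣ 19k, and as gcd(19, 35) = 1, exactly when 35 ∣ k.
The smallest positive such k is 35.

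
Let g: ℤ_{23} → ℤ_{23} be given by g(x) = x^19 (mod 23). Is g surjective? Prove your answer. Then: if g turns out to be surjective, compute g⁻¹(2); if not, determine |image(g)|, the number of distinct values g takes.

13

Since 23 is prime, the nonzero elements of ℤ_{23} form a cyclic group of order 22.
As gcd(19, 22) = 1, raising to the 19th power is a bijection on this group: if x_1^19 ≡ x_2^19 then (x_1x_2^{−1})^19 = 1, and the only element of order dividing gcd(19, 22) = 1 is 1, so x_1 = x_2.
With g(0) = 0 this makes g injective on all of ℤ_{23}, hence bijective (finite equal-size domain and codomain). In particular g is surjective.
Since g is surjective, we find the preimage of 2. The inverse of x ↦ x^19 on (ℤ_{23})^× is x ↦ x^7, because 19·7 = 133 = 6·22 + 1 ≡ 1 (mod 22) and x^{22} = 1 for x ≠ 0 (Fermat). So g⁻¹(2) = 2^7 mod 23.
Repeated squaring mod 23: 2^1 ≡ 2, 2^2 ≡ 2² = 4, 2^4 ≡ 4² = 16. Since 7 = 4 + 2 + 1, 2^7 ≡ 16·4·2: 16·4 = 64 ≡ 18, then 18·2 = 36 ≡ 13. So 2^7 ≡ 13 (mod 23).
Hence g⁻¹(2) = 13.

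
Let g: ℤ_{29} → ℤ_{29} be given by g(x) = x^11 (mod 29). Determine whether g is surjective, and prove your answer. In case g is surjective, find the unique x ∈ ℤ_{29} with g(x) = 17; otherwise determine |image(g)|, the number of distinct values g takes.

Since 29 is prime, the nonzero elements of ℤ_{29} form a cyclic group of order 28.
As gcd(11, 28) = 1, raising to the 11th power is a bijection on this group: if a^11 ≡ b^11 then (ab^{−1})^11 = 1, and the only element of order dividing gcd(11, 28) = 1 is 1, so a = b.
With g(0) = 0 this makes g injective on all of ℤ_{29}, hence bijective (finite equal-size domain and codomain). In particular g is surjective.
Since g is surjective, we find the preimage of 17. The inverse of x ↦ x^11 on (ℤ_{29})^× is x ↦ x^23, because 11·23 = 253 = 9·28 + 1 ≡ 1 (mod 28) and x^{28} = 1 for x ≠ 0 (Fermat). So g⁻¹(17) = 17^23 mod 29.
Repeated squaring mod 29: 17^1 ≡ 17, 17^2 ≡ 17² = 289 ≡ 28, 17^4 ≡ 28² = 784 ≡ 1, 17^8 ≡ 1² = 1, 17^16 ≡ 1² = 1. Since 23 = 16 + 4 + 2 + 1, 17^23 ≡ 1·1·28·17: 1·1 = 1, then 1·28 = 28, then 28·17 = 476 ≡ 12. So 17^23 ≡ 12 (mod 29).
Hence g⁻¹(17) = 12.

12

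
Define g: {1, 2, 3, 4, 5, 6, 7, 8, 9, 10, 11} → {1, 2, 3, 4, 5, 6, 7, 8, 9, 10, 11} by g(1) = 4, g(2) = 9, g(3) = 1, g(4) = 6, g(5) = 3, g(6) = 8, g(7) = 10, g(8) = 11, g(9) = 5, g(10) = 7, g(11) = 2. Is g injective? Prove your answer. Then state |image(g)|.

The values g(1), …, g(11) are 4, 9, 1, 6, 3, 8, 10, 11, 5, 7, 2 — all distinct.
So g(s) = g(t) only when s = t, and g is injective.
The image of g is {1, 2, 3, 4, 5, 6, 7, 8, 9, 10, 11}, which has 11 elements.

11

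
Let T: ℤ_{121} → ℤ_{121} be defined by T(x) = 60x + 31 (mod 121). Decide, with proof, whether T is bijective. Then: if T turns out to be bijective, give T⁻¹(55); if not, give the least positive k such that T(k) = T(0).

Suppose T(u) = T(v) in ℤ_{121}. Then 60u + 31 ≡ 60v + 31 (mod 121), hence 60(u − v) ≡ 0 (mod 121).
Since gcd(60, 121) = 1, 60 is invertible modulo 121, so u − v ≡ 0 (mod 121), i.e. u = v.
We now compute 60⁻¹ mod 121 explicitly. Euclid's algorithm: 121 = 2·60 + 1; back-substituting gives 1 = 119·60 − 59·121, so 60⁻¹ ≡ 119 (mod 121).
Then y ↦ 119(y − 31) is a two-sided inverse to T, so every y ∈ ℤ_{121} has a preimage.
Thus T is bijective.
Since T is bijective, we compute T⁻¹(55): solve 60x + 31 ≡ 55 (mod 121), i.e. 60x ≡ 24 (mod 121).
Multiplying by 60⁻¹ = 119 gives x ≡ 119·24 = 2856 = 23·121 + 73 ≡ 73 (mod 121).
Check: T(73) = 60·73 + 31 = 4411 = 36·121 + 55 ≡ 55 (mod 121).

73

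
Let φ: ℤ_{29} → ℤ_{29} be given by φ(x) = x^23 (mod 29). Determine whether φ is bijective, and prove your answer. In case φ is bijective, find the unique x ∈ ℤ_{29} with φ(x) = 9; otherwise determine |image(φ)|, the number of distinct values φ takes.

22

Since 29 is prime, the nonzero elements of ℤ_{29} form a cyclic group of order 28.
As gcd(23, 28) = 1, raising to the 23rd power is a bijection on this group: if s^23 ≡ t^23 then (st^{−1})^23 = 1, and the only element of order dividing gcd(23, 28) = 1 is 1, so s = t.
With φ(0) = 0 this makes φ injective on all of ℤ_{29}, hence bijective (finite equal-size domain and codomain). In particular φ is bijective.
Since φ is bijective, we find the preimage of 9. The inverse of x ↦ x^23 on (ℤ_{29})^× is x ↦ x^11, because 23·11 = 253 = 9·28 + 1 ≡ 1 (mod 28) and x^{28} = 1 for x ≠ 0 (Fermat). So φ⁻¹(9) = 9^11 mod 29.
Repeated squaring mod 29: 9^1 ≡ 9, 9^2 ≡ 9² = 81 ≡ 23, 9^4 ≡ 23² = 529 ≡ 7, 9^8 ≡ 7² = 49 ≡ 20. Since 11 = 8 + 2 + 1, 9^11 ≡ 20·23·9: 20·23 = 460 ≡ 25, then 25·9 = 225 ≡ 22. So 9^11 ≡ 22 (mod 29).
Hence φ⁻¹(9) = 22.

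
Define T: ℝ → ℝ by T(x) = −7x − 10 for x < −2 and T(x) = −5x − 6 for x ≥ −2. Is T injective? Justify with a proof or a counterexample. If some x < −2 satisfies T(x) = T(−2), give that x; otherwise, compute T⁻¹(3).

-9/5

Both pieces are strictly decreasing (slopes −7 and −5), so each is injective on its own interval.
The left piece maps (−∞, −2) onto (4, ∞); the right piece maps [−2, ∞) onto (−∞, 4].
These images are disjoint, so no value is attained by both pieces. So T is injective.
Because the two images are disjoint, no x < −2 has T(x) = T(−2), so we compute T⁻¹(3): 3 lies in (−∞, 4], so solve −5x − 6 = 3: x = (3 + 6)/(−5) = −9/5.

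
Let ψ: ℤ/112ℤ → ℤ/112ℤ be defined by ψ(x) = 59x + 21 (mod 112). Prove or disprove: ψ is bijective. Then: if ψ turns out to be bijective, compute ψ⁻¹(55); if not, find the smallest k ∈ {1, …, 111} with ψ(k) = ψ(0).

Recall that injectivity means: for all a, b in the domain, ψ(a) = ψ(b) implies a = b.
Suppose ψ(a) = ψ(b) in ℤ/112ℤ. Then 59a + 21 ≡ 59b + 21 (mod 112), so 59(a − b) ≡ 0 (mod 112).
Since gcd(59, 112) = 1, 59 is invertible modulo 112, so a − b ≡ 0 (mod 112), i.e. a = b.
We now compute 59⁻¹ mod 112 explicitly. Euclid's algorithm: 112 = 1·59 + 53, 59 = 1·53 + 6, 53 = 8·6 + 5, 6 = 1·5 + 1; back-substituting gives 1 = 19·59 − 10·112, so 59⁻¹ ≡ 19 (mod 112).
For any y ∈ ℤ/112ℤ, x = 19(y − 21) mod 112 satisfies ψ(x) = 59·19(y − 21) + 21 ≡ y (since 59·19 ≡ 1 mod 112). So every y has a preimage.
Thus ψ is bijective.
Since ψ is bijective, we find ψ⁻¹(55): we need 59x ≡ 55 − 21 ≡ 34 (mod 112). Using 59⁻¹ = 19: x ≡ 19·34 = 646 = 5·112 + 86, so x = 86.
Check: ψ(86) = 59·86 + 21 = 5095 = 45·112 + 55 ≡ 55 (mod 112).

86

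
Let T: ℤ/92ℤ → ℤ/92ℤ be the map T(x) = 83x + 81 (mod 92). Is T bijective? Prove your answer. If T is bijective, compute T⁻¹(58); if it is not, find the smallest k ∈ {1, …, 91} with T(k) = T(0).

23

Suppose T(s) = T(t) in ℤ/92ℤ. Then 83s + 81 ≡ 83t + 81 (mod 92), thus 83(s − t) ≡ 0 (mod 92).
Since gcd(83, 92) = 1, 83 is invertible modulo 92, thus s − t ≡ 0 (mod 92), i.e. s = t.
We now compute 83⁻¹ mod 92 explicitly. Euclid's algorithm: 92 = 1·83 + 9, 83 = 9·9 + 2, 9 = 4·2 + 1; back-substituting gives 1 = 51·83 − 46·92, so 83⁻¹ ≡ 51 (mod 92).
For any y ∈ ℤ/92ℤ, x = 51(y − 81) mod 92 satisfies T(x) = 83·51(y − 81) + 81 ≡ y (since 83·51 ≡ 1 mod 92). So every y has a preimage.
Thus T is bijective.
Since T is bijective, we find T⁻¹(58): we need 83x ≡ 58 − 81 ≡ 69 (mod 92). Using 83⁻¹ = 51: x ≡ 51·69 = 3519 = 38·92 + 23, so x = 23.
Check: T(23) = 83·23 + 81 = 1990 = 21·92 + 58 ≡ 58 (mod 92).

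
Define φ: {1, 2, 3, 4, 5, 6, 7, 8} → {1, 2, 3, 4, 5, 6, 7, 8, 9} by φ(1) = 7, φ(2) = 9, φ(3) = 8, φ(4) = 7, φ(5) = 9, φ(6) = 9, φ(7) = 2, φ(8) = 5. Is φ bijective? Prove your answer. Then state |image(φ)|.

5

φ(1) = 7 = φ(4) with 1 ≠ 4, so φ is not injective, hence not bijective.
The image of φ is {2, 5, 7, 8, 9}, which has 5 elements.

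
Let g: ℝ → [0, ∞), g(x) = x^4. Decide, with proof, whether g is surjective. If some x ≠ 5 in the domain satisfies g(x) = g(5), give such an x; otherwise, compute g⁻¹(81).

-5

For any y ∈ [0, ∞), x = y^{1/4} ∈ ℝ satisfies x^4 = y, so g is surjective.
For the follow-up, such an x exists: taking x = −5 ∈ ℝ gives g(−5) = 625 = g(5) with −5 ≠ 5.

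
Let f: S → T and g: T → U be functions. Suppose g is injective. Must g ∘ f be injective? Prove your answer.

No. Take S = {0, 1}, T = U = {0, 1, 2, 3}, f(0) = f(1) = 0, and g = identity (injective).
Then (g ∘ f)(0) = (g ∘ f)(1) = 0 with 0 ≠ 1, so g ∘ f is not injective.

not injective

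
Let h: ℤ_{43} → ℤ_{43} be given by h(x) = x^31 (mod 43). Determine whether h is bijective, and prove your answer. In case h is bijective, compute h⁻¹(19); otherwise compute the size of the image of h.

Since 43 is prime, the nonzero elements of ℤ_{43} form a cyclic group of order 42.
As gcd(31, 42) = 1, raising to the 31st power is a bijection on this group: if s^31 ≡ t^31 then (st^{−1})^31 = 1, and the only element of order dividing gcd(31, 42) = 1 is 1, so s = t.
With h(0) = 0 this makes h injective on all of ℤ_{43}, hence bijective (finite equal-size domain and codomain). In particular h is bijective.
Since h is bijective, we find the preimage of 19. The inverse of x ↦ x^31 on (ℤ_{43})^× is x ↦ x^19, because 31·19 = 589 = 14·42 + 1 ≡ 1 (mod 42) and x^{42} = 1 for x ≠ 0 (Fermat). So h⁻¹(19) = 19^19 mod 43.
Repeated squaring mod 43: 19^1 ≡ 19, 19^2 ≡ 19² = 361 ≡ 17, 19^4 ≡ 17² = 289 ≡ 31, 19^8 ≡ 31² = 961 ≡ 15, 19^16 ≡ 15² = 225 ≡ 10. Since 19 = 16 + 2 + 1, 19^19 ≡ 10·17·19: 10·17 = 170 ≡ 41, then 41·19 = 779 ≡ 5. So 19^19 ≡ 5 (mod 43).
Hence h⁻¹(19) = 5.

5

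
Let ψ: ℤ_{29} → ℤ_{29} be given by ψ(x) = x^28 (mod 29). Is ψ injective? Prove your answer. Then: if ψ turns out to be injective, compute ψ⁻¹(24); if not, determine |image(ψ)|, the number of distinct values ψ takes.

2

ψ(1) = 1^28 = 1.
ψ(2): Repeated squaring mod 29: 2^1 ≡ 2, 2^2 ≡ 2² = 4, 2^4 ≡ 4² = 16, 2^8 ≡ 16² = 256 ≡ 24, 2^16 ≡ 24² = 576 ≡ 25. Since 28 = 16 + 8 + 4, 2^28 ≡ 25·24·16: 25·24 = 600 ≡ 20, then 20·16 = 320 ≡ 1. So 2^28 ≡ 1 (mod 29).
So ψ(1) = ψ(2) = 1 while 1 ≠ 2, therefore ψ is not injective.
Since ψ is not injective, we determine |image(ψ)|. Computing x^28 mod 29 for each x (by repeated squaring, reducing mod 29 at every step), the values ψ(0), ψ(1), …, ψ(28) are: 0, 1, 1, 1, 1, 1, 1, 1, 1, 1, 1, 1, 1, 1, 1, 1, 1, 1, 1, 1, 1, 1, 1, 1, 1, 1, 1, 1, 1.
The distinct values are {0, 1}; there are 2 of them.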